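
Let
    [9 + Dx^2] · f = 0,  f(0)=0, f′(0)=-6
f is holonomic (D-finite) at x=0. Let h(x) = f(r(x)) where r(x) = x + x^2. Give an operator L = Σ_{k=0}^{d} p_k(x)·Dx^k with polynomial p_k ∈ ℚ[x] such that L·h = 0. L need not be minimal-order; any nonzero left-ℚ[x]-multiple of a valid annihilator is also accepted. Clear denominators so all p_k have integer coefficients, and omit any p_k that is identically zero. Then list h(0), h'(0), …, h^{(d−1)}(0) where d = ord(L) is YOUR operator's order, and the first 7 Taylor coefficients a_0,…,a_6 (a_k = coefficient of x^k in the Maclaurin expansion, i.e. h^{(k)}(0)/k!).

f: a_k = 0, -6, 0, 9, 0, -81/20, 0, …
h₀=f(r): pull back L_f along r ⇒ L₀.
L = (9 + 54·x + 108·x^2 + 72·x^3) - 2·Dx + (1 + 2·x)·Dx^2  (order 2).
h: a_k = 0, -6, -6, 9, 27, 459/20, -45/4, …
ICs: h(0) = 0, h′(0) = -6.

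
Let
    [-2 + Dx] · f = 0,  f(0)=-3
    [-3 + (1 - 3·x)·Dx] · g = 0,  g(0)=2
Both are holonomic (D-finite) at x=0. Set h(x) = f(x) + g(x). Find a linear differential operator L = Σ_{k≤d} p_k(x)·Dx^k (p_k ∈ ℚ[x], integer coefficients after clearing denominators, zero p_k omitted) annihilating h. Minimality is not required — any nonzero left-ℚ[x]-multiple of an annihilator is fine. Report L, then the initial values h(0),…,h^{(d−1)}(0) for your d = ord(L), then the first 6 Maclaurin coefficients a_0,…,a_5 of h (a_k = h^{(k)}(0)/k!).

f: a_k = -3, -6, -6, -4, -2, -4/5, …
g: a_k = 2, 6, 18, 54, 162, 486, …
h₀=f+g: left-lcm gives L₀, ord ≤ 2.
L = (24 + 36·x) + (-14 - 24·x + 36·x^2)·Dx + (1 + 3·x - 18·x^2)·Dx^2  (order 2).
h: a_k = -1, 0, 12, 50, 160, 2426/5, …
ICs: h(0) = -1, h′(0) = 0.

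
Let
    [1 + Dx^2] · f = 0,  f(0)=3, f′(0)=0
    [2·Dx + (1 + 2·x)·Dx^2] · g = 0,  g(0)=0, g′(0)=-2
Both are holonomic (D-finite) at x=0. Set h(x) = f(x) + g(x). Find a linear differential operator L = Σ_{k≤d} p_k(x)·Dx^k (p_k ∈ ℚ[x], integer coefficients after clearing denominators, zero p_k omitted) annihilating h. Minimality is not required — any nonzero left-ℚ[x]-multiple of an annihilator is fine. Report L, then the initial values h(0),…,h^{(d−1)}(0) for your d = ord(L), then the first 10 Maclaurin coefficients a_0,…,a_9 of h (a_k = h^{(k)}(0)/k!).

f: a_k = 3, 0, -3/2, 0, 1/8, 0, -1/240, 0, 1/13440, 0, …
g: a_k = 0, -2, 2, -8/3, 4, -32/5, 32/3, -128/7, 32, -512/9, …
L₀ := lclm(L_f,L_g); ord L₀ ≤ 2+2.
L = (50 + 8·x + 8·x^2)·Dx + (9 + 22·x + 12·x^2 + 8·x^3)·Dx^2 + (50 + 8·x + 8·x^2)·Dx^3 + (9 + 22·x + 12·x^2 + 8·x^3)·Dx^4  (order 4).
h: a_k = 3, -2, 1/2, -8/3, 33/8, -32/5, 853/80, -128/7, 430081/13440, -512/9, …
ICs: h(0) = 3, h′(0) = -2, h′′(0) = 1, h′′′(0) = -16.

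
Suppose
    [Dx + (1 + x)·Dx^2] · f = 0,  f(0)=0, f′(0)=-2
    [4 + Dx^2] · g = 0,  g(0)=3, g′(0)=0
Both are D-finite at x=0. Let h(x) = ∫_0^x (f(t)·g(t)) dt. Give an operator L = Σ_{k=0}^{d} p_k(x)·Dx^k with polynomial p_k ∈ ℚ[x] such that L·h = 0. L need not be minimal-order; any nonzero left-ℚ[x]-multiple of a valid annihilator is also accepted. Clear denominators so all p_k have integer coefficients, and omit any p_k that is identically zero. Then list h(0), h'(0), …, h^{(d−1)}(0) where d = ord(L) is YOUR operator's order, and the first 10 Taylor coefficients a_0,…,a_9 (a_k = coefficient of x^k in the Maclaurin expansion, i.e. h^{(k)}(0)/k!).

f: a_k = 0, -2, 1, -2/3, 1/2, -2/5, 1/3, -2/7, 1/4, -2/9, …
g: a_k = 3, 0, -6, 0, 2, 0, -4/15, 0, 2/105, 0, …
Sym-product of L_f,L_g gives L₀ (≤ ord 4).
h=∫₀ˣh₀: take L = L₀·Dx.
L = (168 + 864·x + 1456·x^2 + 1024·x^3 + 256·x^4)·Dx + (112 + 368·x + 384·x^2 + 128·x^3)·Dx^2 + (102 + 464·x + 744·x^2 + 512·x^3 + 128·x^4)·Dx^3 + (28 + 92·x + 96·x^2 + 32·x^3)·Dx^4 + (15 + 62·x + 95·x^2 + 64·x^3 + 16·x^4)·Dx^5  (order 5).
h: a_k = 0, 0, -3, 1, 5/2, -9/10, -1/5, 0, 13/140, -31/540, …
ICs: h(0) = 0, h′(0) = 0, h′′(0) = -6, h′′′(0) = 6, h′′′′(0) = 60.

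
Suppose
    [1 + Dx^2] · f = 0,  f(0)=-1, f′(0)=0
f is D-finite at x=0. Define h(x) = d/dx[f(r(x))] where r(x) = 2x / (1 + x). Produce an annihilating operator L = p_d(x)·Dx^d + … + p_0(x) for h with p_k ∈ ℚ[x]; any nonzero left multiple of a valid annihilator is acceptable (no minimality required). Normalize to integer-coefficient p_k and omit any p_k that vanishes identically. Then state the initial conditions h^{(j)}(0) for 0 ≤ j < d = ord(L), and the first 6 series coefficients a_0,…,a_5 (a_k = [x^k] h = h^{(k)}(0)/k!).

f: a_k = -1, 0, 1/2, 0, -1/24, 0, …
Substitute x→r, Dx→(1/r')Dx; clear ⇒ L₀.
Derive L from L₀ (diff closure).
L = (10 + 12·x + 6·x^2) + (6 + 18·x + 18·x^2 + 6·x^3)·Dx + (1 + 4·x + 6·x^2 + 4·x^3 + x^4)·Dx^2  (order 2).
h: a_k = 0, 4, -12, 64/3, -80/3, 308/15, …
ICs: h(0) = 0, h′(0) = 4.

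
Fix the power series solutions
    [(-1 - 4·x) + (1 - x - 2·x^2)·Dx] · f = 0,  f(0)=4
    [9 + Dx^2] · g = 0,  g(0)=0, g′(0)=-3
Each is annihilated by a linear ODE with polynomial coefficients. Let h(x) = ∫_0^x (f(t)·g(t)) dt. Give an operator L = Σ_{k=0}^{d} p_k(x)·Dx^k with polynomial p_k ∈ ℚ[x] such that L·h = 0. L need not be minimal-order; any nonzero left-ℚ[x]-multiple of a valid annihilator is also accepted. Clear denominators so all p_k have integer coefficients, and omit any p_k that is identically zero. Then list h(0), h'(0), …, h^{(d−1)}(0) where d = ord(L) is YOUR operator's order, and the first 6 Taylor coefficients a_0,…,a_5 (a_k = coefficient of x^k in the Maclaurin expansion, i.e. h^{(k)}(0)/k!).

L = (-5 + 9·x + 18·x^2)·Dx + (2 + 8·x)·Dx^2 + (-1 + x + 2·x^2)·Dx^3  (order 3).
h: a_k = 0, 0, -6, -4, -9/2, -42/5, …
ICs: h(0) = 0, h′(0) = 0, h′′(0) = -12.

f: a_k = 4, 4, 12, 20, 44, 84, …
g: a_k = 0, -3, 0, 9/2, 0, -81/40, …
Sym-product of L_f,L_g gives L₀ (≤ ord 2).
h=∫₀ˣh₀: take L = L₀·Dx.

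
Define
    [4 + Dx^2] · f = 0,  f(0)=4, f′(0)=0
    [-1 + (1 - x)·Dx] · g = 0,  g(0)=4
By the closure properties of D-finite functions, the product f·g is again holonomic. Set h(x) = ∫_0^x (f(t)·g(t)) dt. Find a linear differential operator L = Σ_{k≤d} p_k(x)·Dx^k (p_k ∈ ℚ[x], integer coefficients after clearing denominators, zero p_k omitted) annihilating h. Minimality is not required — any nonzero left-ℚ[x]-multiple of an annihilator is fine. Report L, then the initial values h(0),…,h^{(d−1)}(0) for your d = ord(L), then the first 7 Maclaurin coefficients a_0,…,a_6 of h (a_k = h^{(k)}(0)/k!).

L = (-4 + 4·x)·Dx + 2·Dx^2 + (-1 + x)·Dx^3  (order 3).
h: a_k = 0, 16, 8, -16/3, -4, -16/15, -8/9, …
ICs: h(0) = 0, h′(0) = 16, h′′(0) = 16.

f: a_k = 4, 0, -8, 0, 8/3, 0, -16/45, …
g: a_k = 4, 4, 4, 4, 4, 4, 4, …
Product ⇒ symmetric product L₀, ord ≤ 2.
h=∫₀ˣh₀: take L = L₀·Dx.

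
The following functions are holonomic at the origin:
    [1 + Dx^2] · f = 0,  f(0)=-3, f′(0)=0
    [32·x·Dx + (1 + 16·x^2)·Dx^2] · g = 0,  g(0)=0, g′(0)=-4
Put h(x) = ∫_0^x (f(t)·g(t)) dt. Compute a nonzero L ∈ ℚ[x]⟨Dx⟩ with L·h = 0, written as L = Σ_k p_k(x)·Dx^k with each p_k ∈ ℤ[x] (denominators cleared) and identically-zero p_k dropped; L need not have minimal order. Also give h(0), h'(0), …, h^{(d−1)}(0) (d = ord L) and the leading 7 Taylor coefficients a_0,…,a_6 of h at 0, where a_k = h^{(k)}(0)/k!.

f: a_k = -3, 0, 3/2, 0, -1/8, 0, 1/240, …
g: a_k = 0, -4, 0, 64/3, 0, -1024/5, 0, …
f·g: L₀ = L_f ⊗_s L_g, ord ≤ 2·2.
h=∫₀ˣh₀: take L = L₀·Dx.
L = (1105 + 51776·x^2 + 22016·x^4 + 16384·x^6 + 65536·x^8)·Dx + (2112·x + 35840·x^3 + 49152·x^5 + 262144·x^7)·Dx^2 + (1122 + 52352·x^2 + 27648·x^4 + 32768·x^6 + 131072·x^8)·Dx^3 + (2112·x + 35840·x^3 + 49152·x^5 + 262144·x^7)·Dx^4 + (17 + 576·x^2 + 5632·x^4 + 16384·x^6 + 65536·x^8)·Dx^5  (order 5).
h: a_k = 0, 0, 6, 0, -35/2, 0, 6469/60, …
ICs: h(0) = 0, h′(0) = 0, h′′(0) = 12, h′′′(0) = 0, h′′′′(0) = -420.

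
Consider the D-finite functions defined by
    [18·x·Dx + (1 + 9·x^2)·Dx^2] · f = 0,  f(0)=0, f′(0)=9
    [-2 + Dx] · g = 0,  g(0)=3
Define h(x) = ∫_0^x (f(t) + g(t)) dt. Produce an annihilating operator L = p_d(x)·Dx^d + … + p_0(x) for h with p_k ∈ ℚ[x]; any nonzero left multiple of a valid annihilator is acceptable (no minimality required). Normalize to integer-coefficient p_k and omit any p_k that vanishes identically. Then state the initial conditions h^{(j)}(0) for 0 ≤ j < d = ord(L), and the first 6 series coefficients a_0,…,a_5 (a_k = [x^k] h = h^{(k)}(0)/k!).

L = (18 - 36·x - 486·x^2 - 324·x^3)·Dx^2 + (-11 + 207·x^2 - 162·x^4)·Dx^3 + (1 + 9·x + 18·x^2 + 81·x^3 + 81·x^4)·Dx^4  (order 4).
h: a_k = 0, 3, 15/2, 2, -23/4, 2/5, …
ICs: h(0) = 0, h′(0) = 3, h′′(0) = 15, h′′′(0) = 12.

f: a_k = 0, 9, 0, -27, 0, 729/5, …
g: a_k = 3, 6, 6, 4, 2, 4/5, …
L₀ := lclm(L_f,L_g); ord L₀ ≤ 2+1.
h=∫₀ˣh₀: take L = L₀·Dx.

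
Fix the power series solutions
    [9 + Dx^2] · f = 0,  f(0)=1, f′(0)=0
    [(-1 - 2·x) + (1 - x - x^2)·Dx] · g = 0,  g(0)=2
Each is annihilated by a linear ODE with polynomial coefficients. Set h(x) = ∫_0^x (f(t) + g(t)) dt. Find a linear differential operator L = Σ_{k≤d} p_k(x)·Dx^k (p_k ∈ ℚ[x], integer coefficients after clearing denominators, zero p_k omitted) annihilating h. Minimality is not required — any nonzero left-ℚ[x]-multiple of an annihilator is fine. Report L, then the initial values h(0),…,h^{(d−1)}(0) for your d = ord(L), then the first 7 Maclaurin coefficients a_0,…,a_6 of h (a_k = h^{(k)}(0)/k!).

L = (-243 - 432·x + 81·x^2 - 216·x^3 - 405·x^4 - 162·x^5)·Dx + (117 - 225·x - 36·x^2 + 297·x^3 - 54·x^4 - 243·x^5 - 81·x^6)·Dx^2 + (-27 - 48·x + 9·x^2 - 24·x^3 - 45·x^4 - 18·x^5)·Dx^3 + (13 - 25·x - 4·x^2 + 33·x^3 - 6·x^4 - 27·x^5 - 9·x^6)·Dx^4  (order 4).
h: a_k = 0, 3, 1, -1/6, 3/2, 107/40, 8/3, …
ICs: h(0) = 0, h′(0) = 3, h′′(0) = 2, h′′′(0) = -1.

f: a_k = 1, 0, -9/2, 0, 27/8, 0, -81/80, …
g: a_k = 2, 2, 4, 6, 10, 16, 26, …
Weyl lclm of L_f,L_g ⇒ L₀ (ord ≤ 3).
h=∫h₀ ⇒ L = L₀·Dx.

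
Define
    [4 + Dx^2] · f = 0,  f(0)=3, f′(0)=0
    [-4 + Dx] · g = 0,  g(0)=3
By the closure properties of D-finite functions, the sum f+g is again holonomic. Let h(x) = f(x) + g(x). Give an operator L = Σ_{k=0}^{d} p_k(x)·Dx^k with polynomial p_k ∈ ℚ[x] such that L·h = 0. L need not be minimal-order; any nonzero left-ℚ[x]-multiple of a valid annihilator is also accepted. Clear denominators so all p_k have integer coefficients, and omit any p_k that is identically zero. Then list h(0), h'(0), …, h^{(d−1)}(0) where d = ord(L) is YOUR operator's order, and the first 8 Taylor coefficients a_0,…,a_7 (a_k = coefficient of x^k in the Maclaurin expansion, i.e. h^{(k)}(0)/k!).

f: a_k = 3, 0, -6, 0, 2, 0, -4/15, 0, …
g: a_k = 3, 12, 24, 32, 32, 128/5, 256/15, 1024/105, …
Sum ⇒ L₀ = lclm(L_f,L_g) in ℚ(x)⟨Dx⟩.
L = -16 + 4·Dx - 4·Dx^2 + Dx^3  (order 3).
h: a_k = 6, 12, 18, 32, 34, 128/5, 84/5, 1024/105, …
ICs: h(0) = 6, h′(0) = 12, h′′(0) = 36.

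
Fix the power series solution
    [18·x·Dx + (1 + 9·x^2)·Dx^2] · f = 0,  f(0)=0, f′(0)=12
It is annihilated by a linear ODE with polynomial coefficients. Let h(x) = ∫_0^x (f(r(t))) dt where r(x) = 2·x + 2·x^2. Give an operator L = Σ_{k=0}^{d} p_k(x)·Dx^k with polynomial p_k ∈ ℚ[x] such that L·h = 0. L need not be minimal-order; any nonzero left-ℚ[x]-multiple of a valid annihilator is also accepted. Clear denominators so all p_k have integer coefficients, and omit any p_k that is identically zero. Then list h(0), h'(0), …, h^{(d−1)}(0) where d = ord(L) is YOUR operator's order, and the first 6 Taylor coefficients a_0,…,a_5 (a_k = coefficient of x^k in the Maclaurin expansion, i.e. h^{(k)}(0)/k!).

f: a_k = 0, 12, 0, -36, 0, 972/5, …
h₀=f(r): pull back L_f along r ⇒ L₀.
Integrate: L := L₀·Dx.
L = (-2 + 72·x + 288·x^2 + 432·x^3 + 216·x^4)·Dx^2 + (1 + 2·x + 36·x^2 + 144·x^3 + 180·x^4 + 72·x^5)·Dx^3  (order 3).
h: a_k = 0, 0, 12, 8, -72, -864/5, …
ICs: h(0) = 0, h′(0) = 0, h′′(0) = 24.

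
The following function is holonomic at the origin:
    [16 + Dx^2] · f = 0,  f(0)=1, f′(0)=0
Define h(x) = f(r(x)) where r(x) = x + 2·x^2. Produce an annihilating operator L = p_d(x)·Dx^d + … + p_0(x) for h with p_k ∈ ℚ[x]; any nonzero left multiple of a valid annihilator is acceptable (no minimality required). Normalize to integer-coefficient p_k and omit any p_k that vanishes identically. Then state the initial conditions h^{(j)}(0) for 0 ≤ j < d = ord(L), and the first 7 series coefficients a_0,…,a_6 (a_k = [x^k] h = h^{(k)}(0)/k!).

L = (16 + 192·x + 768·x^2 + 1024·x^3) - 4·Dx + (1 + 4·x)·Dx^2  (order 2).
h: a_k = 1, 0, -8, -32, -64/3, 256/3, 11264/45, …
ICs: h(0) = 1, h′(0) = 0.

f: a_k = 1, 0, -8, 0, 32/3, 0, -256/45, …
Substitute x→r, Dx→(1/r')Dx; clear ⇒ L₀.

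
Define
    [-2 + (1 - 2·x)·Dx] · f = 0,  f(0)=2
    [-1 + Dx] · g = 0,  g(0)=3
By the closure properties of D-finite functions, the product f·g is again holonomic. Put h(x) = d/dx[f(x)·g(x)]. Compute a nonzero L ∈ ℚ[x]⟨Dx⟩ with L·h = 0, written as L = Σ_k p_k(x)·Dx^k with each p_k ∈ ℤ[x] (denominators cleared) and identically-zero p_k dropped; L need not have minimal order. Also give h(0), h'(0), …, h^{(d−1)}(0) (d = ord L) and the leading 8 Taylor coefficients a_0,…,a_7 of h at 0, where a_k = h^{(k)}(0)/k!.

f: a_k = 2, 4, 8, 16, 32, 64, 128, 256, …
g: a_k = 3, 3, 3/2, 1/2, 1/8, 1/40, 1/240, 1/1680, …
Sym-product of L_f,L_g gives L₀ (≤ ord 1).
h=h₀': d/dx-closure on L₀ ⇒ L.
L = (13 - 12·x + 4·x^2) + (-3 + 8·x - 4·x^2)·Dx  (order 1).
h: a_k = 18, 78, 237, 633, 6331/4, 75973/20, 354541/40, 17017969/840, …
ICs: h(0) = 18.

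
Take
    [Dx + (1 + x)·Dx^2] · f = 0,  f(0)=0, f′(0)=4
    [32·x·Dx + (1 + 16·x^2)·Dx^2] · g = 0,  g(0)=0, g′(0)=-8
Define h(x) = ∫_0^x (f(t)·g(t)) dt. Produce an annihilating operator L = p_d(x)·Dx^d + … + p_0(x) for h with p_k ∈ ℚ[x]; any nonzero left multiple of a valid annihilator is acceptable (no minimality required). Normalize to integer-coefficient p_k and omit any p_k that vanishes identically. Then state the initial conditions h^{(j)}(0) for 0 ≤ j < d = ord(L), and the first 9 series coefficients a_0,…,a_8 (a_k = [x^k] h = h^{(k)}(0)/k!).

f: a_k = 0, 4, -2, 4/3, -1, 4/5, -2/3, 4/7, -1/2, …
g: a_k = 0, -8, 0, 128/3, 0, -2048/5, 0, 32768/7, 0, …
h₀=f·g: eliminate ⇒ L₀, order ≤ 2·2.
h=∫₀ˣh₀: take L = L₀·Dx.
L = (4224 + 8384·x + 204800·x^2 + 531456·x^3 + 491520·x^4 + 212992·x^5 + 262144·x^7)·Dx^2 + (4098 + 28864·x + 258368·x^2 + 1045504·x^3 + 1798144·x^4 + 1523712·x^5 + 573440·x^6 + 786432·x^7 + 917504·x^8)·Dx^3 + (132 + 8644·x + 37632·x^2 + 196032·x^3 + 614400·x^4 + 955392·x^5 + 786432·x^6 + 540672·x^7 + 786432·x^8 + 524288·x^9)·Dx^4 + (65 + 258·x + 2497·x^2 + 8576·x^3 + 30336·x^4 + 76800·x^5 + 118272·x^6 + 98304·x^7 + 98304·x^8 + 131072·x^9 + 65536·x^10)·Dx^5  (order 5).
h: a_k = 0, 0, 0, -32/3, 4, 32, -116/9, -10208/45, 1466/15, …
ICs: h(0) = 0, h′(0) = 0, h′′(0) = 0, h′′′(0) = -64, h′′′′(0) = 96.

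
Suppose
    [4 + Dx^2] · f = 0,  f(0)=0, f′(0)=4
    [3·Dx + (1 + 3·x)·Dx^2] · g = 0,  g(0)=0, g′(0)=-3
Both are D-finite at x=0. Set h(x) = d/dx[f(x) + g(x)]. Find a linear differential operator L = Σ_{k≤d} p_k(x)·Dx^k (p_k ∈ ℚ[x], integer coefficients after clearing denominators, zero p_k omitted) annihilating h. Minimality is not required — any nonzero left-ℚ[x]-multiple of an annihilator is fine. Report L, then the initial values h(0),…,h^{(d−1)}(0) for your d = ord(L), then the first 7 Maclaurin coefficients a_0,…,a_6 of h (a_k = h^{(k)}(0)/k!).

f: a_k = 0, 4, 0, -8/3, 0, 8/15, 0, …
g: a_k = 0, -3, 9/2, -9, 81/4, -243/5, 243/2, …
Sum ⇒ L₀ = lclm(L_f,L_g) in ℚ(x)⟨Dx⟩.
h₀' ⇒ L via d/dx closure of L₀.
L = (348 + 144·x + 216·x^2) + (44 + 180·x + 216·x^2 + 216·x^3)·Dx + (87 + 36·x + 54·x^2)·Dx^2 + (11 + 45·x + 54·x^2 + 54·x^3)·Dx^3  (order 3).
h: a_k = 1, 9, -35, 81, -721/3, 729, -98431/45, …
ICs: h(0) = 1, h′(0) = 9, h′′(0) = -70.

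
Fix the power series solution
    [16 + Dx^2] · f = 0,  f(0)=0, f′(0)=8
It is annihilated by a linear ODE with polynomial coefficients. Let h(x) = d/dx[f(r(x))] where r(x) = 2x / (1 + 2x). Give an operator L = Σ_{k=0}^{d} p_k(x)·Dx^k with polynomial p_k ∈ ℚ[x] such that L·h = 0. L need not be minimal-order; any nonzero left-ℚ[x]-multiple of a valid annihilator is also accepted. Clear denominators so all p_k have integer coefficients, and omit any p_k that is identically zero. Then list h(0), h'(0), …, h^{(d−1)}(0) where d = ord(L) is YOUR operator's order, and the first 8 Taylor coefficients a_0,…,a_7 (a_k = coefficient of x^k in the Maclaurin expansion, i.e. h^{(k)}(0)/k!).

L = (88 + 96·x + 96·x^2) + (12 + 72·x + 144·x^2 + 96·x^3)·Dx + (1 + 8·x + 24·x^2 + 32·x^3 + 16·x^4)·Dx^2  (order 2).
h: a_k = 16, -64, -320, 3584, -49408/3, 46080, -2520064/45, -10305536/45, …
ICs: h(0) = 16, h′(0) = -64.

f: a_k = 0, 8, 0, -64/3, 0, 256/15, 0, -2048/315, …
h₀=f(r): pull back L_f along r ⇒ L₀.
h=h₀': d/dx-closure on L₀ ⇒ L.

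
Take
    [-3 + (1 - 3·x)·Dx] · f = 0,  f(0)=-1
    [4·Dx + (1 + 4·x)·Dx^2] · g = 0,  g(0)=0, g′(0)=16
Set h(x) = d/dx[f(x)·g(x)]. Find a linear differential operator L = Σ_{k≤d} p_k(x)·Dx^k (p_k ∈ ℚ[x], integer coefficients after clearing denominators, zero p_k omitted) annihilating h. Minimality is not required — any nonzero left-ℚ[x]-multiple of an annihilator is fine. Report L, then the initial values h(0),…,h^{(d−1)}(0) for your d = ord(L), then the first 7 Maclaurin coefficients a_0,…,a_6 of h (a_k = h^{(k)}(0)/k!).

f: a_k = -1, -3, -9, -27, -81, -243, -729, …
g: a_k = 0, 16, -32, 256/3, -256, 4096/5, -8192/3, …
Product ⇒ symmetric product L₀, ord ≤ 2.
h₀' ⇒ L via d/dx closure of L₀.
L = 48 + (1 + 60·x)·Dx + (-1 - x + 12·x^2)·Dx^2  (order 2).
h: a_k = -16, -32, -400, -576, -6256, -30688/5, -435088/5, …
ICs: h(0) = -16, h′(0) = -32.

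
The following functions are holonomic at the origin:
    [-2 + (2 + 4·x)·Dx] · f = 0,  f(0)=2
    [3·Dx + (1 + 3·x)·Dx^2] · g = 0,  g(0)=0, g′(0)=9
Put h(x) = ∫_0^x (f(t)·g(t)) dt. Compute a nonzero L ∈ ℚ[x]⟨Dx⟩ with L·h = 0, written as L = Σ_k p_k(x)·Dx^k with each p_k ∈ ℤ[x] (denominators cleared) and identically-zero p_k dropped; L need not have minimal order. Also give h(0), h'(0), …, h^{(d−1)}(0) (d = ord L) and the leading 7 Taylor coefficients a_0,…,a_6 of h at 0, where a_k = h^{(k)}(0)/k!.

f: a_k = 2, 2, -1, 1, -5/4, 7/4, -21/8, …
g: a_k = 0, 9, -27/2, 27, -243/4, 729/5, -729/2, …
f·g: L₀ = L_f ⊗_s L_g, ord ≤ 1·2.
h=∫h₀ ⇒ L = L₀·Dx.
L = 3·x·Dx + (1 + 2·x)·Dx^2 + (1 + 7·x + 16·x^2 + 12·x^3)·Dx^3  (order 3).
h: a_k = 0, 0, 9, -3, 9/2, -9, 789/40, …
ICs: h(0) = 0, h′(0) = 0, h′′(0) = 18.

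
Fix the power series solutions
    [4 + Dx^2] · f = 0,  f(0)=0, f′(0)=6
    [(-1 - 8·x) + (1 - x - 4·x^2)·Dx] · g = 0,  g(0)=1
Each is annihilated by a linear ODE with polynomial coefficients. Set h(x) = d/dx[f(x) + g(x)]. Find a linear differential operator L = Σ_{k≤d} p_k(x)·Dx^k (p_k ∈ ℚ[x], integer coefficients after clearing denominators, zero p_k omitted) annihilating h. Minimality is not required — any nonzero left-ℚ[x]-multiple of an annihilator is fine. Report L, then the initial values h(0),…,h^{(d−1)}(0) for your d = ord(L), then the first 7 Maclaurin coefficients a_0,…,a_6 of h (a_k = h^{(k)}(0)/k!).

L = (1472 + 8672·x + 38224·x^2 + 28480·x^3 + 58880·x^4 + 9216·x^5 + 12288·x^6) + (-116 - 892·x + 504·x^2 + 2312·x^3 + 5920·x^4 + 10368·x^5 + 3584·x^6 + 4096·x^7)·Dx + (368 + 2168·x + 9556·x^2 + 7120·x^3 + 14720·x^4 + 2304·x^5 + 3072·x^6)·Dx^2 + (-29 - 223·x + 126·x^2 + 578·x^3 + 1480·x^4 + 2592·x^5 + 896·x^6 + 1024·x^7)·Dx^3  (order 3).
h: a_k = 7, 10, 15, 116, 329, 1086, 46297/15, …
ICs: h(0) = 7, h′(0) = 10, h′′(0) = 30.

f: a_k = 0, 6, 0, -4, 0, 4/5, 0, …
g: a_k = 1, 1, 5, 9, 29, 65, 181, …
f+g: L₀ = lclm(L_f,L_g), ord ≤ 2+1.
h=h₀': d/dx-closure on L₀ ⇒ L.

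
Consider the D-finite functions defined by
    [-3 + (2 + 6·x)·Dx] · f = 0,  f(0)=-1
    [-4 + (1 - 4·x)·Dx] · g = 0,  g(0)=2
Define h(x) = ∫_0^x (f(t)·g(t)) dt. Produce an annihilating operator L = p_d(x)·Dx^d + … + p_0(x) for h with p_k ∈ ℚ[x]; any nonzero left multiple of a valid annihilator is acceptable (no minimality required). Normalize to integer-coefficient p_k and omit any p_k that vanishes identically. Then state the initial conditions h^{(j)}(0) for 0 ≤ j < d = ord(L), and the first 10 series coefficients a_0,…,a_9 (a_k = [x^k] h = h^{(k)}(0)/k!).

f: a_k = -1, -3/2, 9/8, -27/16, 405/128, -1701/256, 15309/1024, -72171/2048, 2814669/32768, -14073345/65536, …
g: a_k = 2, 8, 32, 128, 512, 2048, 8192, 32768, 131072, 524288, …
h₀=f·g: eliminate ⇒ L₀, order ≤ 1·1.
∫: right-multiply L₀ by Dx.
L = (11 + 12·x)·Dx + (-2 + 2·x + 24·x^2)·Dx^2  (order 2).
h: a_k = 0, -2, -11/2, -167/12, -1363/32, -43211/320, -347389/768, -791845/512, -44415491/8192, -2839776755/147456, …
ICs: h(0) = 0, h′(0) = -2.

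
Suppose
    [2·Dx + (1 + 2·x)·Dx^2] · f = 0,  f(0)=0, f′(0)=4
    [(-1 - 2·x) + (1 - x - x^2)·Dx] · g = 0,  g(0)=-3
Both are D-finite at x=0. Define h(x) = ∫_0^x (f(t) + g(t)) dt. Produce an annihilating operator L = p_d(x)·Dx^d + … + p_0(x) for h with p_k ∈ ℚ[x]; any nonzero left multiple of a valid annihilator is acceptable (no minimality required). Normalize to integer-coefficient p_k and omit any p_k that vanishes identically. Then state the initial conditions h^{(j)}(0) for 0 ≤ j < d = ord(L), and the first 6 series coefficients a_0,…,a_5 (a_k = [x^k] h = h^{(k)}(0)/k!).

L = (-34 - 92·x - 116·x^2 - 48·x^3 - 24·x^4)·Dx^2 + (-5 - 60·x - 170·x^2 - 180·x^3 - 100·x^4 - 40·x^5)·Dx^3 + (3 + 11·x + 5·x^2 - 20·x^3 - 30·x^4 - 24·x^5 - 8·x^6)·Dx^4  (order 4).
h: a_k = 0, -3, 1/2, -10/3, -11/12, -23/5, …
ICs: h(0) = 0, h′(0) = -3, h′′(0) = 1, h′′′(0) = -20.

f: a_k = 0, 4, -4, 16/3, -8, 64/5, …
g: a_k = -3, -3, -6, -9, -15, -24, …
f+g: L₀ = lclm(L_f,L_g), ord ≤ 2+1.
Integrate: L := L₀·Dx.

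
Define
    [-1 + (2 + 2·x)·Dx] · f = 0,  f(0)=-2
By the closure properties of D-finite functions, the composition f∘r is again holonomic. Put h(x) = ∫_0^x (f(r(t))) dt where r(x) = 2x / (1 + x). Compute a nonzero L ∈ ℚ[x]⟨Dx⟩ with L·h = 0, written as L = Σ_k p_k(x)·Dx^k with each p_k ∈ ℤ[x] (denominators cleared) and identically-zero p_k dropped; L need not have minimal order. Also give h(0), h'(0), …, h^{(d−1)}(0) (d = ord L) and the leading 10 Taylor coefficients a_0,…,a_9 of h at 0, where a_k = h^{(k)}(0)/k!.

f: a_k = -2, -1, 1/4, -1/8, 5/64, -7/128, 21/512, -33/1024, 429/16384, -715/32768, …
Substitute x→r, Dx→(1/r')Dx; clear ⇒ L₀.
h=∫h₀ ⇒ L = L₀·Dx.
L = -Dx + (1 + 4·x + 3·x^2)·Dx^2  (order 2).
h: a_k = 0, -2, -1, 1, -5/4, 37/20, -25/8, 327/56, -753/64, 1605/64, …
ICs: h(0) = 0, h′(0) = -2.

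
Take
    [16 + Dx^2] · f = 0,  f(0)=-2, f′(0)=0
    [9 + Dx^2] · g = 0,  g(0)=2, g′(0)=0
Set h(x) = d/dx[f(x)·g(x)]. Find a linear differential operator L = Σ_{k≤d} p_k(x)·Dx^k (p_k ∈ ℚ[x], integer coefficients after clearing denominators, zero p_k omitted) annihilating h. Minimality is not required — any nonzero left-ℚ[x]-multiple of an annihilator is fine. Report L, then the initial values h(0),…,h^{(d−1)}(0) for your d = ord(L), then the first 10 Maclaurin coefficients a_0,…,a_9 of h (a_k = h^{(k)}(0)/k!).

f: a_k = -2, 0, 16, 0, -64/3, 0, 512/45, 0, -1024/315, 0, …
g: a_k = 2, 0, -9, 0, 27/4, 0, -81/40, 0, 729/2240, 0, …
h₀=f·g: eliminate ⇒ L₀, order ≤ 2·2.
h=h₀': d/dx-closure on L₀ ⇒ L.
L = 49 + 50·Dx^2 + Dx^4  (order 4).
h: a_k = 0, 100, 0, -2402/3, 0, 11765/6, 0, -2882401/1260, 0, 28247525/18144, …
ICs: h(0) = 0, h′(0) = 100, h′′(0) = 0, h′′′(0) = -4804.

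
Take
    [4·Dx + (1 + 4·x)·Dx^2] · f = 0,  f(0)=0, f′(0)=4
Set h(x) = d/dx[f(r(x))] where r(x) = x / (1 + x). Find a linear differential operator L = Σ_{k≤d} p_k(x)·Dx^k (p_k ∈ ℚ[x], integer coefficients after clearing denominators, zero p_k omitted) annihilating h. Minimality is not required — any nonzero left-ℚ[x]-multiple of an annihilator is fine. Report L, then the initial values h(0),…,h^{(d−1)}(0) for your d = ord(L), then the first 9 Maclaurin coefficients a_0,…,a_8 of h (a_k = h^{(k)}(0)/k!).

f: a_k = 0, 4, -8, 64/3, -64, 1024/5, -2048/3, 16384/7, -8192, …
Change of var in L_f (x↦r) gives L₀.
h=h₀': d/dx-closure on L₀ ⇒ L.
L = (6 + 10·x) + (1 + 6·x + 5·x^2)·Dx  (order 1).
h: a_k = 4, -24, 124, -624, 3124, -15624, 78124, -390624, 1953124, …
ICs: h(0) = 4.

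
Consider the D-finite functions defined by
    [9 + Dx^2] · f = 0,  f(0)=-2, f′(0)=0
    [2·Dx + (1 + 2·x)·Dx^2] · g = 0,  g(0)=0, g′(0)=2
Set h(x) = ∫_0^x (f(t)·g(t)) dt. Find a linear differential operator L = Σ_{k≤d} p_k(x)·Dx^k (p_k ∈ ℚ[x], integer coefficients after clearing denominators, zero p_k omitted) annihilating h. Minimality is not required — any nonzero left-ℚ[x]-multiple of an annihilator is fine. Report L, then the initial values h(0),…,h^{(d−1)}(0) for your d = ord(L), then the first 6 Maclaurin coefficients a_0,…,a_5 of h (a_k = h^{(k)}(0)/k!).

L = (63 + 1053·x + 3969·x^2 + 5832·x^3 + 2916·x^4)·Dx + (63 + 450·x + 972·x^2 + 648·x^3)·Dx^2 + (25 + 270·x + 918·x^2 + 1296·x^3 + 648·x^4)·Dx^3 + (7 + 50·x + 108·x^2 + 72·x^3)·Dx^4 + (2 + 17·x + 53·x^2 + 72·x^3 + 36·x^4)·Dx^5  (order 5).
h: a_k = 0, 0, -2, 4/3, 19/6, -2, …
ICs: h(0) = 0, h′(0) = 0, h′′(0) = -4, h′′′(0) = 8, h′′′′(0) = 76.

f: a_k = -2, 0, 9, 0, -27/4, 0, …
g: a_k = 0, 2, -2, 8/3, -4, 32/5, …
Product ⇒ symmetric product L₀, ord ≤ 4.
h=∫₀ˣh₀: take L = L₀·Dx.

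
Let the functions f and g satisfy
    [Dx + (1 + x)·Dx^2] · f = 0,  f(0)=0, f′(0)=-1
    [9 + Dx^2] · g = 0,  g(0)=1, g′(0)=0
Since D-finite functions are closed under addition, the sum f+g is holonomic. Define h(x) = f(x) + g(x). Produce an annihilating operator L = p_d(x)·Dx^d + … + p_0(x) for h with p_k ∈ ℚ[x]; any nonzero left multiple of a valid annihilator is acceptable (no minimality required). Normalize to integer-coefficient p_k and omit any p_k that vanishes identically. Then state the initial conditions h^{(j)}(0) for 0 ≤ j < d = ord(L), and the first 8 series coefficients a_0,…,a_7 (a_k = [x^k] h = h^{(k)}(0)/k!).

L = (135 + 162·x + 81·x^2)·Dx + (99 + 261·x + 243·x^2 + 81·x^3)·Dx^2 + (15 + 18·x + 9·x^2)·Dx^3 + (11 + 29·x + 27·x^2 + 9·x^3)·Dx^4  (order 4).
h: a_k = 1, -1, -4, -1/3, 29/8, -1/5, -203/240, -1/7, …
ICs: h(0) = 1, h′(0) = -1, h′′(0) = -8, h′′′(0) = -2.

f: a_k = 0, -1, 1/2, -1/3, 1/4, -1/5, 1/6, -1/7, …
g: a_k = 1, 0, -9/2, 0, 27/8, 0, -81/80, 0, …
f+g: L₀ = lclm(L_f,L_g), ord ≤ 2+2.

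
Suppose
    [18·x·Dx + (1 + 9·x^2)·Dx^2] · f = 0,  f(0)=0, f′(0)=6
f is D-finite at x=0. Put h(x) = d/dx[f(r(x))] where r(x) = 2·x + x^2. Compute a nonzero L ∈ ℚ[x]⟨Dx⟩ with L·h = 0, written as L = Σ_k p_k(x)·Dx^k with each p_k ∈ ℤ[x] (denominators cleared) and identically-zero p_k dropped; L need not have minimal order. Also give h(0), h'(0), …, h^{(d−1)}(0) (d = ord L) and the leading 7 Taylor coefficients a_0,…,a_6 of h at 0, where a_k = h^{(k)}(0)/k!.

L = (-1 + 72·x + 144·x^2 + 108·x^3 + 27·x^4) + (1 + x + 36·x^2 + 72·x^3 + 45·x^4 + 9·x^5)·Dx  (order 1).
h: a_k = 12, 12, -432, -864, 15012, 46548, -505440, …
ICs: h(0) = 12.

f: a_k = 0, 6, 0, -18, 0, 486/5, 0, …
h₀=f(r): pull back L_f along r ⇒ L₀.
h=h₀': d/dx-closure on L₀ ⇒ L.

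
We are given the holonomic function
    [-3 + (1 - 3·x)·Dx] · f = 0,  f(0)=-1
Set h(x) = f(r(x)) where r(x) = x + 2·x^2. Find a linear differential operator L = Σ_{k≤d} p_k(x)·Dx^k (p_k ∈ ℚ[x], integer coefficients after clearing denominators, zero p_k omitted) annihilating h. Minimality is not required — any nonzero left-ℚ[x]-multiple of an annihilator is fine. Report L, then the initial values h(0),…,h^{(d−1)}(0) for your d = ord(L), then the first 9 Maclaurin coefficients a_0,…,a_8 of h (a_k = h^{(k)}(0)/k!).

L = (3 + 12·x) + (-1 + 3·x + 6·x^2)·Dx  (order 1).
h: a_k = -1, -3, -15, -63, -279, -1215, -5319, -23247, -101655, …
ICs: h(0) = -1.

f: a_k = -1, -3, -9, -27, -81, -243, -729, -2187, -6561, …
L₀ from L_f via x↦r, Dx↦r'^{-1}Dx.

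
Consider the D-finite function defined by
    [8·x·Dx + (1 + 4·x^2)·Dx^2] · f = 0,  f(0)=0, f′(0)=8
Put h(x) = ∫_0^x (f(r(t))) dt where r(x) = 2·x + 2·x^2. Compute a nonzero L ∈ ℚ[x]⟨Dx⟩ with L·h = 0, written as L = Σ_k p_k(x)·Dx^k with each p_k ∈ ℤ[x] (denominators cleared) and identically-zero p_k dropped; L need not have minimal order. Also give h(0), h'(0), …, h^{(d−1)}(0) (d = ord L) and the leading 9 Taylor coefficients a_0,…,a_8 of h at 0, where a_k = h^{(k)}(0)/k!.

f: a_k = 0, 8, 0, -32/3, 0, 128/5, 0, -512/7, 0, …
h₀=f(r): pull back L_f along r ⇒ L₀.
h=∫h₀ ⇒ L = L₀·Dx.
L = (-2 + 32·x + 128·x^2 + 192·x^3 + 96·x^4)·Dx^2 + (1 + 2·x + 16·x^2 + 64·x^3 + 80·x^4 + 32·x^5)·Dx^3  (order 3).
h: a_k = 0, 0, 8, 16/3, -64/3, -256/5, 1408/15, 12032/21, -1024/7, …
ICs: h(0) = 0, h′(0) = 0, h′′(0) = 16.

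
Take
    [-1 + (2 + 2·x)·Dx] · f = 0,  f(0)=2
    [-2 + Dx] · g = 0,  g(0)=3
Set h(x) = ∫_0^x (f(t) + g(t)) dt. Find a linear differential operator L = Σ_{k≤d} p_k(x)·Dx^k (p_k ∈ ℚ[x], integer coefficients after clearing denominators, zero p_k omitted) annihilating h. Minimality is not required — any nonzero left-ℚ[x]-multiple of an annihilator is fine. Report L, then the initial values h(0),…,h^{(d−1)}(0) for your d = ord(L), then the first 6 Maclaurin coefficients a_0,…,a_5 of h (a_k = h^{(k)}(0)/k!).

f: a_k = 2, 1, -1/4, 1/8, -5/64, 7/128, …
g: a_k = 3, 6, 6, 4, 2, 4/5, …
h₀=f+g: left-lcm gives L₀, ord ≤ 2.
∫: right-multiply L₀ by Dx.
L = (10 + 8·x)·Dx + (-17 - 32·x - 16·x^2)·Dx^2 + (6 + 14·x + 8·x^2)·Dx^3  (order 3).
h: a_k = 0, 5, 7/2, 23/12, 33/32, 123/320, …
ICs: h(0) = 0, h′(0) = 5, h′′(0) = 7.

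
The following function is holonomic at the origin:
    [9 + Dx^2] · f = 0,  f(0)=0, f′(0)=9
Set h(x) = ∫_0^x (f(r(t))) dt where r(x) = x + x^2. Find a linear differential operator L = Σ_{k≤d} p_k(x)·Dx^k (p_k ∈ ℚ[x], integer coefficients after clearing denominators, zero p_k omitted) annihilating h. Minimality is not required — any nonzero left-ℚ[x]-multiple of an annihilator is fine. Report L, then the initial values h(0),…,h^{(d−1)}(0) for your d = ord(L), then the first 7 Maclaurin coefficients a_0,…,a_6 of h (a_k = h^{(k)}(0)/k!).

f: a_k = 0, 9, 0, -27/2, 0, 243/40, 0, …
L₀ from L_f via x↦r, Dx↦r'^{-1}Dx.
Integrate: L := L₀·Dx.
L = (9 + 54·x + 108·x^2 + 72·x^3)·Dx - 2·Dx^2 + (1 + 2·x)·Dx^3  (order 3).
h: a_k = 0, 0, 9/2, 3, -27/8, -81/10, -459/80, …
ICs: h(0) = 0, h′(0) = 0, h′′(0) = 9.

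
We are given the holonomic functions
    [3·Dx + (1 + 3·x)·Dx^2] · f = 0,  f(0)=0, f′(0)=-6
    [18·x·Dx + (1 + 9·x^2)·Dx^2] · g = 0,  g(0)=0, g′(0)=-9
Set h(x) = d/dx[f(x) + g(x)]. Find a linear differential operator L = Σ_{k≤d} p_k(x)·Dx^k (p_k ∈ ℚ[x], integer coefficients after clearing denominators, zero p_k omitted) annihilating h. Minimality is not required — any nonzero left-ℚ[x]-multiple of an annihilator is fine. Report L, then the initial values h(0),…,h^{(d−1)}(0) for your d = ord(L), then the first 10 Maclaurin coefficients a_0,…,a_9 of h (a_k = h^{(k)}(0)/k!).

f: a_k = 0, -6, 9, -18, 81/2, -486/5, 243, -4374/7, 6561/4, -4374, …
g: a_k = 0, -9, 0, 27, 0, -729/5, 0, 6561/7, 0, -6561, …
Sum ⇒ L₀ = lclm(L_f,L_g) in ℚ(x)⟨Dx⟩.
Derive L from L₀ (diff closure).
L = (-18 - 162·x + 486·x^2 + 486·x^3) + (-12 - 36·x + 972·x^3 + 972·x^4)·Dx + (-1 + 3·x + 18·x^2 + 54·x^3 + 243·x^4 + 243·x^5)·Dx^2  (order 2).
h: a_k = -15, 18, 27, 162, -1215, 1458, 2187, 13122, -98415, 118098, …
ICs: h(0) = -15, h′(0) = 18.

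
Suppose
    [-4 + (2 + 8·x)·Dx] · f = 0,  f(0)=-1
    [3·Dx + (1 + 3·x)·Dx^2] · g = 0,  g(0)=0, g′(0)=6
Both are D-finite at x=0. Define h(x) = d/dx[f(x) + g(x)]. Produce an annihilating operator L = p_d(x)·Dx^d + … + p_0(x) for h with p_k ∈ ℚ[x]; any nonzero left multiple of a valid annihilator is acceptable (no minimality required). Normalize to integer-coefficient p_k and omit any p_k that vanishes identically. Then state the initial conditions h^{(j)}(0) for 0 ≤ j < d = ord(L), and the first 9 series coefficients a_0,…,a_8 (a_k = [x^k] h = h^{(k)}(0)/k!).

L = 36·x + (6 + 72·x + 180·x^2)·Dx + (1 + 13·x + 54·x^2 + 72·x^3)·Dx^2  (order 2).
h: a_k = 4, -14, 42, -122, 346, -954, 2526, -6258, 13626, …
ICs: h(0) = 4, h′(0) = -14.

f: a_k = -1, -2, 2, -4, 10, -28, 84, -264, 858, …
g: a_k = 0, 6, -9, 18, -81/2, 486/5, -243, 4374/7, -6561/4, …
L₀ := lclm(L_f,L_g); ord L₀ ≤ 1+2.
h₀' ⇒ L via d/dx closure of L₀.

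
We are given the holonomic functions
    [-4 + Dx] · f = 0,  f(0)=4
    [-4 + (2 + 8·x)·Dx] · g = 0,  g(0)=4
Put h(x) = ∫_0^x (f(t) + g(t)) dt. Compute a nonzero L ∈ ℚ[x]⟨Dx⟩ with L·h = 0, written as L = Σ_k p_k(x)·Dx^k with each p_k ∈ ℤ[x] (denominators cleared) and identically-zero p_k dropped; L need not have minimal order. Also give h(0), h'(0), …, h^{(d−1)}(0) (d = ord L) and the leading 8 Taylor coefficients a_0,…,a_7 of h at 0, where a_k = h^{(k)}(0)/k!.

f: a_k = 4, 16, 32, 128/3, 128/3, 512/15, 1024/45, 4096/315, …
g: a_k = 4, 8, -8, 16, -40, 112, -336, 1056, …
Sum ⇒ L₀ = lclm(L_f,L_g) in ℚ(x)⟨Dx⟩.
h=∫h₀ ⇒ L = L₀·Dx.
L = (24 + 64·x)·Dx + (-10 - 64·x - 128·x^2)·Dx^2 + (1 + 12·x + 32·x^2)·Dx^3  (order 3).
h: a_k = 0, 8, 12, 8, 44/3, 8/15, 1096/45, -14096/315, …
ICs: h(0) = 0, h′(0) = 8, h′′(0) = 24.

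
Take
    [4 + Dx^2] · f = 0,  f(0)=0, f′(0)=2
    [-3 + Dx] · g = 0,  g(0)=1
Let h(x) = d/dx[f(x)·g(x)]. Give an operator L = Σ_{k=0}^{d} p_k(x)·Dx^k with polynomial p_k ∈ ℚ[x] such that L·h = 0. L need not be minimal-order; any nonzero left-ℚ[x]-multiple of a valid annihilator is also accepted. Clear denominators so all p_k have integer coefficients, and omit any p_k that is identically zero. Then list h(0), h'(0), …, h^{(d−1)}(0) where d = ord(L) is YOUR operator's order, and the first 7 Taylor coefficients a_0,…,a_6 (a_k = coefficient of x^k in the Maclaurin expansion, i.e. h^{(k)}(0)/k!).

f: a_k = 0, 2, 0, -4/3, 0, 4/15, 0, …
g: a_k = 1, 3, 9/2, 9/2, 27/8, 81/40, 81/80, …
f·g: L₀ = L_f ⊗_s L_g, ord ≤ 2·1.
Differentiate: ansatz ord ≤ ord L₀ ⇒ L.
L = 13 - 6·Dx + Dx^2  (order 2).
h: a_k = 2, 12, 23, 20, 61/12, -69/10, -3277/360, …
ICs: h(0) = 2, h′(0) = 12.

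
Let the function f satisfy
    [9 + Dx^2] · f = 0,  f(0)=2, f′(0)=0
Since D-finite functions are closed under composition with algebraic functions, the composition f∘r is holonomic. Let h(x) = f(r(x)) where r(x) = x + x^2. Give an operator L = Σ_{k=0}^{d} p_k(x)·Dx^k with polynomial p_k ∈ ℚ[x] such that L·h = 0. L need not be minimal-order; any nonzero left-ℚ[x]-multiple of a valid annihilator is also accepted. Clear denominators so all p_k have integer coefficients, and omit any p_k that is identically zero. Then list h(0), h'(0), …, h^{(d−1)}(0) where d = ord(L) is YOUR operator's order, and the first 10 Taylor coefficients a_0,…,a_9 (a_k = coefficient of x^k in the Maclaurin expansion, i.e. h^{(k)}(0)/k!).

f: a_k = 2, 0, -9, 0, 27/4, 0, -81/40, 0, 729/2240, 0, …
h₀=f(r): pull back L_f along r ⇒ L₀.
L = (9 + 54·x + 108·x^2 + 72·x^3) - 2·Dx + (1 + 2·x)·Dx^2  (order 2).
h: a_k = 2, 0, -9, -18, -9/4, 27, 1539/40, 297/20, -52191/2240, -10611/280, …
ICs: h(0) = 2, h′(0) = 0.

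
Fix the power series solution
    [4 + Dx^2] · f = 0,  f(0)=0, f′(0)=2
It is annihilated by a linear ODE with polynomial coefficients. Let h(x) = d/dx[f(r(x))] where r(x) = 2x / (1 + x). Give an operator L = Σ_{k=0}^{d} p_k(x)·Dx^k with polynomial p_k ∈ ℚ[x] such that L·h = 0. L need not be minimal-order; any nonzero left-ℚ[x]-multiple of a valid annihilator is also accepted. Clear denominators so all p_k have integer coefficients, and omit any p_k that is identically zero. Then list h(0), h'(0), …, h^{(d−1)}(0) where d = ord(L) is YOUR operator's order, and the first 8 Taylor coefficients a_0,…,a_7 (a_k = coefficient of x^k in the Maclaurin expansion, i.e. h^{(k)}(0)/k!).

f: a_k = 0, 2, 0, -4/3, 0, 4/15, 0, -8/315, …
f∘r: x↦r, Dx↦Dx/r' in L_f ⇒ L₀.
Derive L from L₀ (diff closure).
L = (22 + 12·x + 6·x^2) + (6 + 18·x + 18·x^2 + 6·x^3)·Dx + (1 + 4·x + 6·x^2 + 4·x^3 + x^4)·Dx^2  (order 2).
h: a_k = 4, -8, -20, 112, -772/3, 360, -9844/45, -20128/45, …
ICs: h(0) = 4, h′(0) = -8.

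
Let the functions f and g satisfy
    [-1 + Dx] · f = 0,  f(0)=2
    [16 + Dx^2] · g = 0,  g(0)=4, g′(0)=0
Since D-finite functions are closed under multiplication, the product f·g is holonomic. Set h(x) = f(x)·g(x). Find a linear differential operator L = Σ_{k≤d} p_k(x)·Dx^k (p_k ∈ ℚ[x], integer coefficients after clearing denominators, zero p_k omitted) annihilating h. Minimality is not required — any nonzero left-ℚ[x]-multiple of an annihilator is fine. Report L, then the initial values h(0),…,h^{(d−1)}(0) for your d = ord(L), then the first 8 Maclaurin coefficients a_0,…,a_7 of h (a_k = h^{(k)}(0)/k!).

L = 17 - 2·Dx + Dx^2  (order 2).
h: a_k = 8, 8, -60, -188/3, 161/3, 1121/15, -11/2, -20047/630, …
ICs: h(0) = 8, h′(0) = 8.

f: a_k = 2, 2, 1, 1/3, 1/12, 1/60, 1/360, 1/2520, …
g: a_k = 4, 0, -32, 0, 128/3, 0, -1024/45, 0, …
Product ⇒ symmetric product L₀, ord ≤ 2.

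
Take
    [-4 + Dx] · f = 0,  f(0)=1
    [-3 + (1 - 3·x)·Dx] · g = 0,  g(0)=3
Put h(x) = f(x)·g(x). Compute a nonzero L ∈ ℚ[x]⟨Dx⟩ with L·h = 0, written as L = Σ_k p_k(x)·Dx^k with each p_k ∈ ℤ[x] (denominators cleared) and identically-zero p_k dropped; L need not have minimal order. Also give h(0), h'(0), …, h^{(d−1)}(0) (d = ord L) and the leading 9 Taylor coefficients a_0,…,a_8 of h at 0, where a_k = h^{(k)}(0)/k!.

L = (7 - 12·x) + (-1 + 3·x)·Dx  (order 1).
h: a_k = 3, 21, 87, 293, 911, 13793/5, 124393/15, 2613277/105, 1120049/15, …
ICs: h(0) = 3.

f: a_k = 1, 4, 8, 32/3, 32/3, 128/15, 256/45, 1024/315, 512/315, …
g: a_k = 3, 9, 27, 81, 243, 729, 2187, 6561, 19683, …
f·g: L₀ = L_f ⊗_s L_g, ord ≤ 1·1.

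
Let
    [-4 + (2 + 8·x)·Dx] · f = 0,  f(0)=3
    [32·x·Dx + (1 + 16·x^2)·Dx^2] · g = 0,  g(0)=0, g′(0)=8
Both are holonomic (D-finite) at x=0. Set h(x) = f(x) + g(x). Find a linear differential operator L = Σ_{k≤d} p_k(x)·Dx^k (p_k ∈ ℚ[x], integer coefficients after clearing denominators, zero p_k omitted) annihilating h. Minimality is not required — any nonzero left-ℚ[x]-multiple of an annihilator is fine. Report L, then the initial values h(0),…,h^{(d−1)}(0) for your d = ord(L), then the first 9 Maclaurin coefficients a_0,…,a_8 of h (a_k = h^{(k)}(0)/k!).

L = (-32 - 320·x + 1536·x^2 + 3072·x^3)·Dx + (-22 - 128·x + 320·x^2 + 6144·x^3 + 10752·x^4)·Dx^2 + (-1 + 12·x + 96·x^2 + 384·x^3 + 1792·x^4 + 3072·x^5)·Dx^3  (order 3).
h: a_k = 3, 14, -6, -92/3, -30, 2468/5, -252, -27224/7, -2574, …
ICs: h(0) = 3, h′(0) = 14, h′′(0) = -12.

f: a_k = 3, 6, -6, 12, -30, 84, -252, 792, -2574, …
g: a_k = 0, 8, 0, -128/3, 0, 2048/5, 0, -32768/7, 0, …
Sum ⇒ L₀ = lclm(L_f,L_g) in ℚ(x)⟨Dx⟩.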